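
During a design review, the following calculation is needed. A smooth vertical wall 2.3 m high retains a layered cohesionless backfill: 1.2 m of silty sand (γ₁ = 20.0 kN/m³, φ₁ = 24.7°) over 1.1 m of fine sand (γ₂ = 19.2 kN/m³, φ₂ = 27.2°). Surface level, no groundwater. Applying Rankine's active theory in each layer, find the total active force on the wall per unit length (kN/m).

K_a1 = tan²(45°−24.7°/2) = 0.4106; K_a2 = tan²(45°−27.2°/2) = 0.3726.
Layer 1: σ at base = K_a1 γ₁ h₁ = 9.854 kPa; P₁ = ½×9.854×1.2 = 5.912.
Layer 2: σ_v at top = γ₁h₁ = 24.00; σ_h top = K_a2×24.00 = 8.942; σ_h base = K_a2×(24.00+19.2×1.1) = 16.81.
P₂ = ½(8.942+16.81)×1.1 = 14.16. Total P_a = 5.912+14.16 = 20.08 kN/m.

20.1 kN/m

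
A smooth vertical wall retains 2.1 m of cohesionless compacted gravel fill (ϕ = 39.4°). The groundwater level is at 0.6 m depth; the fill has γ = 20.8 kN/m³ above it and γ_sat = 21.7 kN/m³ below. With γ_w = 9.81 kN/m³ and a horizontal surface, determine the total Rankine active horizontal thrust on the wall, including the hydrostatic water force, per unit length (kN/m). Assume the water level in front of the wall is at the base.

19.0 kN/m

K_a = tan²(45° − φ/2) = 0.2234.
γ' = 21.7 − 9.81 = 11.89 kN/m³. Depth below WT = 1.5 m.
σ'_h at WT = K_a γ d_w = 2.789 kPa; at base = 2.789 + K_a γ' × 1.5 = 6.774 kPa.
P₁ (0–0.6 m) = ½×2.789×0.6 = 0.8366. P₂ (0.6–2.1 m) = ½(2.789+6.774)×1.5 = 7.172.
P_w = ½ γ_w h₂² = 0.5×9.81×1.5² = 11.04. Total = 0.8366+7.172+11.04 = 19.04 kN/m.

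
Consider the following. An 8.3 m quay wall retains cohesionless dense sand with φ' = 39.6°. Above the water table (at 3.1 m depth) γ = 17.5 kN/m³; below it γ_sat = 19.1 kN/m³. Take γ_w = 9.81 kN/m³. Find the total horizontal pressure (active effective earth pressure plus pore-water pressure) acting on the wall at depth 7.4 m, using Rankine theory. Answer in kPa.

63.0 kPa

K_a = (1 − sin φ)/(1 + sin φ) = 0.2214.
γ' = 19.1 − 9.81 = 9.290 kN/m³.
Effective vertical stress at 7.4 m: σ'_v = 17.5×3.1 + 9.290×4.30 = 94.20 kPa.
σ'_h = K_a σ'_v = 0.2214 × 94.20 = 20.86 kPa; u = γ_w × 4.30 = 42.18 kPa.
Total σ_h = 20.86 + 42.18 = 63.04 kPa.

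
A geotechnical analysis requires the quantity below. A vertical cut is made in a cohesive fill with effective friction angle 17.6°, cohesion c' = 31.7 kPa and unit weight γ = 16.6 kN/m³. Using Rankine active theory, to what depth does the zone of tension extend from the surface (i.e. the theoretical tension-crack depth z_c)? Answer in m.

K_a = tan²(45° − 17.6°/2) = 0.5357; √K_a = 0.7319.
The active pressure is zero where K_a γ z = 2c√K_a, so z_c = 2c/(γ√K_a) = 2×31.7/(16.6×0.7319) = 5.218 m.

5.22 m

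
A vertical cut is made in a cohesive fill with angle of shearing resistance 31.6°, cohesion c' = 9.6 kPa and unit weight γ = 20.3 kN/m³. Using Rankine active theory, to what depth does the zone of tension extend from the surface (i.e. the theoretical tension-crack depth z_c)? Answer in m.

1.69 m

K_a = tan²(45° − 31.6°/2) = 0.3123; √K_a = 0.5589.
The active pressure is zero where K_a γ z = 2c√K_a, so z_c = 2c/(γ√K_a) = 2×9.6/(20.3×0.5589) = 1.692 m.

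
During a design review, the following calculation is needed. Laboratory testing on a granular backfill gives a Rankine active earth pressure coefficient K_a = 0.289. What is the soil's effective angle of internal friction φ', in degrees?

K_a = tan²(45° − φ/2) ⇒ 45° − φ/2 = arctan(√0.289) = 28.26°.
φ = 2(45° − 28.26°) = 33.48°.

33.5°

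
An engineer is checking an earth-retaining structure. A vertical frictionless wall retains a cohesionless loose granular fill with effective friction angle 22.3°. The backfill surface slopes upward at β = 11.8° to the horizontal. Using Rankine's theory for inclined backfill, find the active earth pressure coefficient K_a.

0.497

K_a = cos β · (cos β − √(cos²β − cos²φ)) / (cos β + √(cos²β − cos²φ)).
cos β = 0.9789, cos φ = 0.9252, √(cos²β − cos²φ) = 0.3196.
K_a = 0.9789 × (0.9789 − 0.3196)/(0.9789 + 0.3196) = 0.4970.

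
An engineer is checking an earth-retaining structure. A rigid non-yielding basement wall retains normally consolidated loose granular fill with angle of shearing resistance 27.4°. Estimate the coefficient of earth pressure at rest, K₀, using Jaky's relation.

0.540

K₀ = 1 − sin φ' = 1 − sin 27.4° = 0.5398.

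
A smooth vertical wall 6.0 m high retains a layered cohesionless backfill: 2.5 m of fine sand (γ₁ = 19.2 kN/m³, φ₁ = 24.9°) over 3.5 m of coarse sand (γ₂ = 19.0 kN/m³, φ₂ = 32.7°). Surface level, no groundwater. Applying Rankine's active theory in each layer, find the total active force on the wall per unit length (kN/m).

109 kN/m

K_a1 = tan²(45°−24.9°/2) = 0.4074; K_a2 = tan²(45°−32.7°/2) = 0.2985.
Layer 1: σ at base = K_a1 γ₁ h₁ = 19.56 kPa; P₁ = ½×19.56×2.5 = 24.45.
Layer 2: σ_v at top = γ₁h₁ = 48.00; σ_h top = K_a2×48.00 = 14.33; σ_h base = K_a2×(48.00+19.0×3.5) = 34.18.
P₂ = ½(14.33+34.18)×3.5 = 84.89. Total P_a = 24.45+84.89 = 109.3 kN/m.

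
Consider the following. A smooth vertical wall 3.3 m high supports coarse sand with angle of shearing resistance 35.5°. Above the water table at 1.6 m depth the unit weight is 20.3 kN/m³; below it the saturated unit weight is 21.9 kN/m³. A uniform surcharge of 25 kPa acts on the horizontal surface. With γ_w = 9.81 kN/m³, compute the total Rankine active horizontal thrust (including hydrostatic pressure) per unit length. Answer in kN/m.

K_a = tan²(45° − φ/2) = 0.2653.
γ' = 21.9 − 9.81 = 12.09 kN/m³. h₂ = H − d_w = 1.7 m.
σ'_h: at surface K_a·q = 6.631; at WT K_a(q+γd_w) = 15.25; at base K_a(q+γd_w+γ'h₂) = 20.70 kPa.
P₁ = ½(6.631+15.25)×1.6 = 17.50; P₂ = ½(15.25+20.70)×1.7 = 30.55; P_w = ½γ_w h₂² = 14.18.
Total = 17.50+30.55+14.18 = 62.23 kN/m.

62.2 kN/m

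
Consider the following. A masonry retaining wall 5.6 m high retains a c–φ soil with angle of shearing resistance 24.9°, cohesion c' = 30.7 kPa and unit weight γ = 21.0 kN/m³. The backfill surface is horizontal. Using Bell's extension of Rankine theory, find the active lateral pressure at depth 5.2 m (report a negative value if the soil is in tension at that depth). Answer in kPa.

K_a = (1 − sin φ)/(1 + sin φ) = 0.4074.
σ_a = K_a γ z − 2c√K_a = 0.4074×21.0×5.2 − 2×30.7×0.6383 = 5.299 kPa.

5.30 kPa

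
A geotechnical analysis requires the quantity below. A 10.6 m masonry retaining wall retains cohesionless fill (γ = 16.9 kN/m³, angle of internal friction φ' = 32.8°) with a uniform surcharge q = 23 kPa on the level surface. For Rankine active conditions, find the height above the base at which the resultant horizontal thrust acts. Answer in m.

3.89 m

K_a = 0.2973.
Triangular part P₁ = ½K_aγH² = 282.2 at H/3 = 3.533 m; rectangular part P₂ = K_a q H = 72.47 at H/2 = 5.300 m.
ȳ = (P₁·3.533 + P₂·5.300)/(P₁+P₂) = 3.894 m.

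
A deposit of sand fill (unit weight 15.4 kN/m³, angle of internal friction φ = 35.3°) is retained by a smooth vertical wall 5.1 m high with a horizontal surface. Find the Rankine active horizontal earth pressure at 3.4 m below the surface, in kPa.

K_a = (1 − sin φ)/(1 + sin φ) = 0.2675.
σ_h = K_a γ z = 0.2675 × 15.4 × 3.4 = 14.01 kPa.

14.0 kPa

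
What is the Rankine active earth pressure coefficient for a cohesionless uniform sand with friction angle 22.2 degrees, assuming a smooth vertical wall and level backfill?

0.452

K_a = (1 − sin φ)/(1 + sin φ) = (1 − sin 22.2°)/(1 + sin 22.2°) = 0.4515.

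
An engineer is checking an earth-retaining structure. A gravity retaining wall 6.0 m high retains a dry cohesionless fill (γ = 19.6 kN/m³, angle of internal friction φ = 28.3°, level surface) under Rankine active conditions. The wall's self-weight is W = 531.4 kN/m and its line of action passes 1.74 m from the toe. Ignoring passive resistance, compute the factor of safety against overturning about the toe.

3.67

K_a = tan²(45° − 28.3°/2) = 0.3568.
P_a = ½K_aγH² = 0.5×0.3568×19.6×6.0² = 125.9 kN/m, acting at H/3 = 2.000 m above the base.
Overturning moment M_o = P_a × H/3 = 125.9 × 2.000 = 251.7.
Resisting moment M_r = W × 1.74 = 531.4 × 1.74 = 924.6.
FS_overturning = M_r/M_o = 924.6/251.7 = 3.673.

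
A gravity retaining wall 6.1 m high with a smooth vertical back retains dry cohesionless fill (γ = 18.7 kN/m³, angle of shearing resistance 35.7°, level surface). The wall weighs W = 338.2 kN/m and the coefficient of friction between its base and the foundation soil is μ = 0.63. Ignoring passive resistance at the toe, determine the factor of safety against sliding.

2.33

K_a = tan²(45° − 35.7°/2) = 0.2630.
P_a = ½K_aγH² = 0.5×0.2630×18.7×6.1² = 91.50 kN/m, acting at H/3 = 2.033 m above the base.
FS_sliding = μW / P_a = 0.63×338.2 / 91.50 = 2.329.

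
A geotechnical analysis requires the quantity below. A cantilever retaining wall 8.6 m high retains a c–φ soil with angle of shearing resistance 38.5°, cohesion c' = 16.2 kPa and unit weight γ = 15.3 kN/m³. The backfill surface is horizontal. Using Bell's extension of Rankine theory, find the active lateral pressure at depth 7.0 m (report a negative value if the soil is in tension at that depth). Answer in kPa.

9.29 kPa

K_a = (1 − sin φ)/(1 + sin φ) = 0.2327.
σ_a = K_a γ z − 2c√K_a = 0.2327×15.3×7.0 − 2×16.2×0.4823 = 9.289 kPa.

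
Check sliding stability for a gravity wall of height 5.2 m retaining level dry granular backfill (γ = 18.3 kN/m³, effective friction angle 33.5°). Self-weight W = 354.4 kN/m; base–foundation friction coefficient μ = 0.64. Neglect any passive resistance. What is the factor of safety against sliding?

K_a = tan²(45° − 33.5°/2) = 0.2887.
P_a = ½K_aγH² = 0.5×0.2887×18.3×5.2² = 71.43 kN/m, acting at H/3 = 1.733 m above the base.
FS_sliding = μW / P_a = 0.64×354.4 / 71.43 = 3.175.

3.18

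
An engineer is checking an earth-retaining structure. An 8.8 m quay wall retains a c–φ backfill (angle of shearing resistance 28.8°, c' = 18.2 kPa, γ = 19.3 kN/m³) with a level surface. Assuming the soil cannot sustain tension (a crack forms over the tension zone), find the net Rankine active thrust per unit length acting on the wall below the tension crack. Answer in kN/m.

K_a = 0.3498; √K_a = 0.5914.
Tension-crack depth z_c = 2c/(γ√K_a) = 2×18.2/(19.3×0.5914) = 3.189 m.
σ_a at base = K_a γ H − 2c√K_a = 0.3498×19.3×8.8 − 2×18.2×0.5914 = 37.87 kPa.
P_a = ½ × 37.87 × (H − z_c) = 0.5×37.87×5.611 = 106.3 kN/m.

106 kN/m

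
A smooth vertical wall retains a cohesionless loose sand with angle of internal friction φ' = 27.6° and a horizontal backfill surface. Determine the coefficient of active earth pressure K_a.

K_a = (1 − sin φ)/(1 + sin φ) = (1 − sin 27.6°)/(1 + sin 27.6°) = 0.3668.

0.367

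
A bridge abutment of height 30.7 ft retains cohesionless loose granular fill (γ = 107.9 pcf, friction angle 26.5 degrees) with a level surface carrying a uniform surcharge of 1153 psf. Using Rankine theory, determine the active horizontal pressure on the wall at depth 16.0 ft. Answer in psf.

1100 psf

K_a = (1 − sin φ)/(1 + sin φ) = 0.3829.
σ_v = γz + q = 107.9 × 16.0 + 1153 = 2879 psf.
σ_h = K_a σ_v = 0.3829 × 2879 = 1103 psf.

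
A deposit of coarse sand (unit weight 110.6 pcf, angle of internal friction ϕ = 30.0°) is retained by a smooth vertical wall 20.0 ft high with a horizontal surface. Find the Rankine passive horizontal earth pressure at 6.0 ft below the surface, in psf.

K_p = (1 + sin φ)/(1 − sin φ) = 3.000.
σ_h = K_p γ z = 3.000 × 110.6 × 6.0 = 1991 psf.

1990 psf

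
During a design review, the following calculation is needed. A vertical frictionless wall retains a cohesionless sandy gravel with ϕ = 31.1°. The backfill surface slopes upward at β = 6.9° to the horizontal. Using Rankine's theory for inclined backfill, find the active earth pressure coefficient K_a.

K_a = cos β · (cos β − √(cos²β − cos²φ)) / (cos β + √(cos²β − cos²φ)).
cos β = 0.9928, cos φ = 0.8563, √(cos²β − cos²φ) = 0.5024.
K_a = 0.9928 × (0.9928 − 0.5024)/(0.9928 + 0.5024) = 0.3256.

0.326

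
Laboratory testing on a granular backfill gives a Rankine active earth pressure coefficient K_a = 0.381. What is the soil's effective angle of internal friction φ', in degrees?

K_a = tan²(45° − φ/2) ⇒ 45° − φ/2 = arctan(√0.381) = 31.69°.
φ = 2(45° − 31.69°) = 26.63°.

26.6°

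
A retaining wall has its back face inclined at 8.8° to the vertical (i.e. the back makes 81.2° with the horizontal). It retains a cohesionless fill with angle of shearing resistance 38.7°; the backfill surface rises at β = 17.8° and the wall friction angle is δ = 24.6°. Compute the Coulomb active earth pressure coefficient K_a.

0.350

K_a = sin²(α+φ) / [sin²α · sin(α−δ) · (1 + √{sin(φ+δ)sin(φ−β) / (sin(α−δ)sin(α+β))})²].
With α = 81.2°, φ = 38.7°, δ = 24.6°, β = 17.8°: K_a = 0.3505.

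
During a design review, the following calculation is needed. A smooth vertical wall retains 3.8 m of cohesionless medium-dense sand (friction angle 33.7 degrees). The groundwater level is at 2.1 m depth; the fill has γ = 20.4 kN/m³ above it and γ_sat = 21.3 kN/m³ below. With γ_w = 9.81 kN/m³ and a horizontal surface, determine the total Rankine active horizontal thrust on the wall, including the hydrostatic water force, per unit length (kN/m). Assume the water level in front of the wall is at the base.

52.7 kN/m

K_a = tan²(45° − φ/2) = 0.2863.
γ' = 21.3 − 9.81 = 11.49 kN/m³. Depth below WT = 1.7 m.
σ'_h at WT = K_a γ d_w = 12.27 kPa; at base = 12.27 + K_a γ' × 1.7 = 17.86 kPa.
P₁ (0–2.1 m) = ½×12.27×2.1 = 12.88. P₂ (2.1–3.8 m) = ½(12.27+17.86)×1.7 = 25.60.
P_w = ½ γ_w h₂² = 0.5×9.81×1.7² = 14.18. Total = 12.88+25.60+14.18 = 52.66 kN/m.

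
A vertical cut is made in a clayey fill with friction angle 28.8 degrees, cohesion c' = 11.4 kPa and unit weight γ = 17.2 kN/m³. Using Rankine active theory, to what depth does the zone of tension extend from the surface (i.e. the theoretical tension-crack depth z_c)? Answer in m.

K_a = tan²(45° − 28.8°/2) = 0.3498; √K_a = 0.5914.
The active pressure is zero where K_a γ z = 2c√K_a, so z_c = 2c/(γ√K_a) = 2×11.4/(17.2×0.5914) = 2.241 m.

2.24 m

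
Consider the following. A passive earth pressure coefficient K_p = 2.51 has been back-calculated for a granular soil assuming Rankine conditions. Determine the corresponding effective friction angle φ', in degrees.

K_p = (1+sin φ)/(1−sin φ) ⇒ sin φ = (K_p − 1)/(K_p + 1) = 0.4302.
φ = arcsin(0.4302) = 25.48°.

25.5°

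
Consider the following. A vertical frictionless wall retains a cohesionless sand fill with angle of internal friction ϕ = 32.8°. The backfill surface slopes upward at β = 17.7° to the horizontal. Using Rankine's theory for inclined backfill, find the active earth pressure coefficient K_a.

K_a = cos β · (cos β − √(cos²β − cos²φ)) / (cos β + √(cos²β − cos²φ)).
cos β = 0.9527, cos φ = 0.8406, √(cos²β − cos²φ) = 0.4483.
K_a = 0.9527 × (0.9527 − 0.4483)/(0.9527 + 0.4483) = 0.3429.

0.343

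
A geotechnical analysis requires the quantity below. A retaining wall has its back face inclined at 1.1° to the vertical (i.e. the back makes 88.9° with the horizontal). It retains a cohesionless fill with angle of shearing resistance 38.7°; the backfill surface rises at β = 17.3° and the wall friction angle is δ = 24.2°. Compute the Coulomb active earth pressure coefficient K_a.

K_a = sin²(α+φ) / [sin²α · sin(α−δ) · (1 + √{sin(φ+δ)sin(φ−β) / (sin(α−δ)sin(α+β))})²].
With α = 88.9°, φ = 38.7°, δ = 24.2°, β = 17.3°: K_a = 0.2674.

0.267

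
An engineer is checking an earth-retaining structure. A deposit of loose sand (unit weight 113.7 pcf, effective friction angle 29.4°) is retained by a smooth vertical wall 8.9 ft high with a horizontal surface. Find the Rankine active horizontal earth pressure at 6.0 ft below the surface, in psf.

233 psf

K_a = (1 − sin φ)/(1 + sin φ) = 0.3415.
σ_h = K_a γ z = 0.3415 × 113.7 × 6.0 = 232.9 psf.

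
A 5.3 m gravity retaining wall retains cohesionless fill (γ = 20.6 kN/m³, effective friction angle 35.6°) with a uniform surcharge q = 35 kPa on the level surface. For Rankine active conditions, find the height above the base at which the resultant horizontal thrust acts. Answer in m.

K_a = 0.2641.
Triangular part P₁ = ½K_aγH² = 76.42 at H/3 = 1.767 m; rectangular part P₂ = K_a q H = 49.00 at H/2 = 2.650 m.
ȳ = (P₁·1.767 + P₂·2.650)/(P₁+P₂) = 2.112 m.

2.11 m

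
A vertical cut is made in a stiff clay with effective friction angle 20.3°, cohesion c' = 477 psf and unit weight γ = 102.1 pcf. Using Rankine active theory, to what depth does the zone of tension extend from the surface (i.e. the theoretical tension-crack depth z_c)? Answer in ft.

K_a = tan²(45° − 20.3°/2) = 0.4849; √K_a = 0.6963.
The active pressure is zero where K_a γ z = 2c√K_a, so z_c = 2c/(γ√K_a) = 2×477/(102.1×0.6963) = 13.42 ft.

13.4 ft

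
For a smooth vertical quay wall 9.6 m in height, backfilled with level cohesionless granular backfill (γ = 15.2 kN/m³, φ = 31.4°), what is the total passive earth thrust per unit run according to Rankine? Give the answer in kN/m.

K_p = tan²(45° + φ/2) = 3.175.
P_p = ½ K_p γ H² = 0.5 × 3.175 × 15.2 × 9.6² = 2224 kN/m.

2220 kN/m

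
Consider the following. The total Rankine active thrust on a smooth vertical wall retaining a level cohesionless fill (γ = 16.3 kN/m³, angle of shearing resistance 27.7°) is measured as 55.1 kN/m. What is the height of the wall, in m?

K_a = 0.3653. P_a = ½ K_a γ H² ⇒ H = √(2P_a/(K_a γ)).
H = √(2×55.1/(0.3653×16.3)) = 4.302 m.

4.30 m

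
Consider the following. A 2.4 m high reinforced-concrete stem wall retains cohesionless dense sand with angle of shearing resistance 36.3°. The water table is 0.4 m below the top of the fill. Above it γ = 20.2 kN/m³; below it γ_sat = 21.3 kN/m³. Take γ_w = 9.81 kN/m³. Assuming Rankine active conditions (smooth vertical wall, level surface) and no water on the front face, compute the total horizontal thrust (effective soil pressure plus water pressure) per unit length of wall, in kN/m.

30.1 kN/m

K_a = tan²(45° − φ/2) = 0.2563.
γ' = 21.3 − 9.81 = 11.49 kN/m³. Depth below WT = 2.0 m.
σ'_h at WT = K_a γ d_w = 2.071 kPa; at base = 2.071 + K_a γ' × 2.0 = 7.960 kPa.
P₁ (0–0.4 m) = ½×2.071×0.4 = 0.4141. P₂ (0.4–2.4 m) = ½(2.071+7.960)×2.0 = 10.03.
P_w = ½ γ_w h₂² = 0.5×9.81×2.0² = 19.62. Total = 0.4141+10.03+19.62 = 30.06 kN/m.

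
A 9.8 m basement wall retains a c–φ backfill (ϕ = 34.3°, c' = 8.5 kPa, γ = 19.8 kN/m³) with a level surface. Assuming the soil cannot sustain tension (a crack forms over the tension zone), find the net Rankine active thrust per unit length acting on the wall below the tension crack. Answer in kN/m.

K_a = 0.2792; √K_a = 0.5284.
Tension-crack depth z_c = 2c/(γ√K_a) = 2×8.5/(19.8×0.5284) = 1.625 m.
σ_a at base = K_a γ H − 2c√K_a = 0.2792×19.8×9.8 − 2×8.5×0.5284 = 45.19 kPa.
P_a = ½ × 45.19 × (H − z_c) = 0.5×45.19×8.175 = 184.7 kN/m.

185 kN/m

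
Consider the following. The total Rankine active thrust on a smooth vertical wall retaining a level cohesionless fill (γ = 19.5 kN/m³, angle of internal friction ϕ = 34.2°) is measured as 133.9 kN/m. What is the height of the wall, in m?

K_a = 0.2803. P_a = ½ K_a γ H² ⇒ H = √(2P_a/(K_a γ)).
H = √(2×133.9/(0.2803×19.5)) = 6.999 m.

7.00 m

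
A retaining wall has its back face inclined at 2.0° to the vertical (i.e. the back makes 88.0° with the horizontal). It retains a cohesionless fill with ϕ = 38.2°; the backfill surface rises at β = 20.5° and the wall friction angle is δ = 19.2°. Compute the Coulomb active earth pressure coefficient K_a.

K_a = sin²(α+φ) / [sin²α · sin(α−δ) · (1 + √{sin(φ+δ)sin(φ−β) / (sin(α−δ)sin(α+β))})²].
With α = 88.0°, φ = 38.2°, δ = 19.2°, β = 20.5°: K_a = 0.2955.

0.296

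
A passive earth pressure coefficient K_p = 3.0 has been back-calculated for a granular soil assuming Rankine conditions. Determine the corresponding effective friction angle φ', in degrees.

30.0°

K_p = (1+sin φ)/(1−sin φ) ⇒ sin φ = (K_p − 1)/(K_p + 1) = 0.5000.
φ = arcsin(0.5000) = 30.00°.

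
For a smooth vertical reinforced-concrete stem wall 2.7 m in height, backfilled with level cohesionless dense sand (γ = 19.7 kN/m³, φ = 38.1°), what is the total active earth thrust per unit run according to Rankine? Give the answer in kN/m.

17.0 kN/m

K_a = tan²(45° − φ/2) = 0.2368.
P_a = ½ K_a γ H² = 0.5 × 0.2368 × 19.7 × 2.7² = 17.01 kN/m.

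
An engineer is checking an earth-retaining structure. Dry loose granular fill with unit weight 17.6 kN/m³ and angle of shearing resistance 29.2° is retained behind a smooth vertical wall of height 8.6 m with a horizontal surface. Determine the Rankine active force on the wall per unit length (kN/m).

K_a = tan²(45° − φ/2) = 0.3442.
P_a = ½ K_a γ H² = 0.5 × 0.3442 × 17.6 × 8.6² = 224.0 kN/m.

224 kN/m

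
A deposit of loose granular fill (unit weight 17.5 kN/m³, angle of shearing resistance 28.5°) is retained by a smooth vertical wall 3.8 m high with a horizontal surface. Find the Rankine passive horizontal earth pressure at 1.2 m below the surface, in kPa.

59.3 kPa

K_p = (1 + sin φ)/(1 − sin φ) = 2.825.
σ_h = K_p γ z = 2.825 × 17.5 × 1.2 = 59.33 kPa.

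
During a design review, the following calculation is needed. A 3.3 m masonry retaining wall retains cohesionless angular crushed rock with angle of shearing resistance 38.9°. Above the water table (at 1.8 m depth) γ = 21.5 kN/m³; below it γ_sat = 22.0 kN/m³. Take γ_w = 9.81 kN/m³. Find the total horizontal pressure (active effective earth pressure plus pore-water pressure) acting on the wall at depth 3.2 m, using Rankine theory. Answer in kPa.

K_a = (1 − sin φ)/(1 + sin φ) = 0.2285.
γ' = 22.0 − 9.81 = 12.19 kN/m³.
Effective vertical stress at 3.2 m: σ'_v = 21.5×1.8 + 12.19×1.40 = 55.77 kPa.
σ'_h = K_a σ'_v = 0.2285 × 55.77 = 12.74 kPa; u = γ_w × 1.40 = 13.73 kPa.
Total σ_h = 12.74 + 13.73 = 26.48 kPa.

26.5 kPa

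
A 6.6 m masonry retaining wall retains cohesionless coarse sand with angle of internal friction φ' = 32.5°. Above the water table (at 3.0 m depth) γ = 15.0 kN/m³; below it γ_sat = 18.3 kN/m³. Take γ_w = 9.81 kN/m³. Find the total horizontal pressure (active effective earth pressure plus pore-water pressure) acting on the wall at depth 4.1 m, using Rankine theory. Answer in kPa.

K_a = (1 − sin φ)/(1 + sin φ) = 0.3010.
γ' = 18.3 − 9.81 = 8.490 kN/m³.
Effective vertical stress at 4.1 m: σ'_v = 15.0×3.0 + 8.490×1.10 = 54.34 kPa.
σ'_h = K_a σ'_v = 0.3010 × 54.34 = 16.36 kPa; u = γ_w × 1.10 = 10.79 kPa.
Total σ_h = 16.36 + 10.79 = 27.15 kPa.

27.1 kPa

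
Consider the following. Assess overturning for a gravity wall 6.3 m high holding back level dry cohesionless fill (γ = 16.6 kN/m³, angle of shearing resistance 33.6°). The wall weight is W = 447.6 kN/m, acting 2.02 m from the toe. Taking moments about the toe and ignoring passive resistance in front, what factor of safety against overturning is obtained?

4.55

K_a = tan²(45° − 33.6°/2) = 0.2875.
P_a = ½K_aγH² = 0.5×0.2875×16.6×6.3² = 94.71 kN/m, acting at H/3 = 2.100 m above the base.
Overturning moment M_o = P_a × H/3 = 94.71 × 2.100 = 198.9.
Resisting moment M_r = W × 2.02 = 447.6 × 2.02 = 904.2.
FS_overturning = M_r/M_o = 904.2/198.9 = 4.546.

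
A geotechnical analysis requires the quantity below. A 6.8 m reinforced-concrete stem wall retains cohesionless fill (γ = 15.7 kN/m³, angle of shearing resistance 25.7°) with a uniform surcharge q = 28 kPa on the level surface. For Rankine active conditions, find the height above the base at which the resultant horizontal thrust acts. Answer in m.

2.66 m

K_a = 0.3950.
Triangular part P₁ = ½K_aγH² = 143.4 at H/3 = 2.267 m; rectangular part P₂ = K_a q H = 75.21 at H/2 = 3.400 m.
ȳ = (P₁·2.267 + P₂·3.400)/(P₁+P₂) = 2.657 m.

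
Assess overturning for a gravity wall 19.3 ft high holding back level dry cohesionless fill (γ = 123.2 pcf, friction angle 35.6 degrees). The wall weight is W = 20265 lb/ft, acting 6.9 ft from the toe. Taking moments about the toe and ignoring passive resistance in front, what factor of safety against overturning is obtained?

K_a = tan²(45° − 35.6°/2) = 0.2641.
P_a = ½K_aγH² = 0.5×0.2641×123.2×19.3² = 6060 lb/ft, acting at H/3 = 6.433 ft above the base.
Overturning moment M_o = P_a × H/3 = 6060 × 6.433 = 38990.
Resisting moment M_r = W × 6.9 = 20265 × 6.9 = 139800.
FS_overturning = M_r/M_o = 139800/38990 = 3.586.

3.59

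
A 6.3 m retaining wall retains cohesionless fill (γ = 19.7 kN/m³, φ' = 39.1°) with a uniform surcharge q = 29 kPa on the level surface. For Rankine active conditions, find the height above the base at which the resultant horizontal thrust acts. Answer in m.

2.43 m

K_a = 0.2265.
Triangular part P₁ = ½K_aγH² = 88.54 at H/3 = 2.100 m; rectangular part P₂ = K_a q H = 41.38 at H/2 = 3.150 m.
ȳ = (P₁·2.100 + P₂·3.150)/(P₁+P₂) = 2.434 m.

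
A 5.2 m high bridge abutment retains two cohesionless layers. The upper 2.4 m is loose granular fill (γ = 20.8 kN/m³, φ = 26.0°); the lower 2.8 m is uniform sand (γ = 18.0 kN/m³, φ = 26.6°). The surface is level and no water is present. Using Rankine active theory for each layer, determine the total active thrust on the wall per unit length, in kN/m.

104 kN/m

K_a1 = tan²(45°−26.0°/2) = 0.3905; K_a2 = tan²(45°−26.6°/2) = 0.3814.
Layer 1: σ at base = K_a1 γ₁ h₁ = 19.49 kPa; P₁ = ½×19.49×2.4 = 23.39.
Layer 2: σ_v at top = γ₁h₁ = 49.92; σ_h top = K_a2×49.92 = 19.04; σ_h base = K_a2×(49.92+18.0×2.8) = 38.27.
P₂ = ½(19.04+38.27)×2.8 = 80.23. Total P_a = 23.39+80.23 = 103.6 kN/m.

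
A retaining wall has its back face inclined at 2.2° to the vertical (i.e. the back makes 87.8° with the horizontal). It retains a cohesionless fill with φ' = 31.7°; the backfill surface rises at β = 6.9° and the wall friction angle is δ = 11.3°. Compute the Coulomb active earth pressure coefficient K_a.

K_a = sin²(α+φ) / [sin²α · sin(α−δ) · (1 + √{sin(φ+δ)sin(φ−β) / (sin(α−δ)sin(α+β))})²].
With α = 87.8°, φ = 31.7°, δ = 11.3°, β = 6.9°: K_a = 0.3276.

0.328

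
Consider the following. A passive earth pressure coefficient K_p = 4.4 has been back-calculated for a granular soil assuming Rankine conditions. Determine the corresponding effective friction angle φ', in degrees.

K_p = (1+sin φ)/(1−sin φ) ⇒ sin φ = (K_p − 1)/(K_p + 1) = 0.6296.
φ = arcsin(0.6296) = 39.02°.

39.0°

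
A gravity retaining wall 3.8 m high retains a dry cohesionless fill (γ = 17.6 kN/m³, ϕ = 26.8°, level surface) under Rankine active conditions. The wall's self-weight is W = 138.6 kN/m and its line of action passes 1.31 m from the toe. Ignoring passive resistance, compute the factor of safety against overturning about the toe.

K_a = tan²(45° − 26.8°/2) = 0.3785.
P_a = ½K_aγH² = 0.5×0.3785×17.6×3.8² = 48.09 kN/m, acting at H/3 = 1.267 m above the base.
Overturning moment M_o = P_a × H/3 = 48.09 × 1.267 = 60.92.
Resisting moment M_r = W × 1.31 = 138.6 × 1.31 = 181.6.
FS_overturning = M_r/M_o = 181.6/60.92 = 2.980.

2.98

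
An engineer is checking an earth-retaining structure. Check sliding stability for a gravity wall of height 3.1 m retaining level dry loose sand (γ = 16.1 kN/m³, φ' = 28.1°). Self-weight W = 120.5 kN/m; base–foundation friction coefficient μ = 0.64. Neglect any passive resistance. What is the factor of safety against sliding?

2.77

K_a = tan²(45° − 28.1°/2) = 0.3596.
P_a = ½K_aγH² = 0.5×0.3596×16.1×3.1² = 27.82 kN/m, acting at H/3 = 1.033 m above the base.
FS_sliding = μW / P_a = 0.64×120.5 / 27.82 = 2.772.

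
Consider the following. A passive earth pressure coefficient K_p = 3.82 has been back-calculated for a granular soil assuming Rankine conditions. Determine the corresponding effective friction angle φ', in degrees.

35.8°

K_p = (1+sin φ)/(1−sin φ) ⇒ sin φ = (K_p − 1)/(K_p + 1) = 0.5851.
φ = arcsin(0.5851) = 35.81°.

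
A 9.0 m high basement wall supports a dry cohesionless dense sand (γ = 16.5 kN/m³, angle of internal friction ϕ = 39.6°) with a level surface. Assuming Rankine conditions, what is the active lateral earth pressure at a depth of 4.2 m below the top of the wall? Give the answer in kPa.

15.3 kPa

K_a = (1 − sin φ)/(1 + sin φ) = 0.2214.
σ_h = K_a γ z = 0.2214 × 16.5 × 4.2 = 15.35 kPa.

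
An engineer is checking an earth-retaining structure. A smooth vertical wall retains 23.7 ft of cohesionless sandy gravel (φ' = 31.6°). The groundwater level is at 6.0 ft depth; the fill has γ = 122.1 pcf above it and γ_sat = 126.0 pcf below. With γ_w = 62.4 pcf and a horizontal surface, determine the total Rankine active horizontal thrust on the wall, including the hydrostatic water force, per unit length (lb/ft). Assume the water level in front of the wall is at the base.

17600 lb/ft

K_a = tan²(45° − φ/2) = 0.3123.
γ' = 126.0 − 62.4 = 63.60 pcf. Depth below WT = 17.7 ft.
σ'_h at WT = K_a γ d_w = 228.8 psf; at base = 228.8 + K_a γ' × 17.7 = 580.4 psf.
P₁ (0–6.0 ft) = ½×228.8×6.0 = 686.5. P₂ (6.0–23.7 ft) = ½(228.8+580.4)×17.7 = 7162.
P_w = ½ γ_w h₂² = 0.5×62.4×17.7² = 9775. Total = 686.5+7162+9775 = 17620 lb/ft.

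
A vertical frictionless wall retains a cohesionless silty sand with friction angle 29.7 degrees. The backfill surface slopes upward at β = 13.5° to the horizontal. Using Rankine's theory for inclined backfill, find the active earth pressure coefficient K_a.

0.369

K_a = cos β · (cos β − √(cos²β − cos²φ)) / (cos β + √(cos²β − cos²φ)).
cos β = 0.9724, cos φ = 0.8686, √(cos²β − cos²φ) = 0.4370.
K_a = 0.9724 × (0.9724 − 0.4370)/(0.9724 + 0.4370) = 0.3694.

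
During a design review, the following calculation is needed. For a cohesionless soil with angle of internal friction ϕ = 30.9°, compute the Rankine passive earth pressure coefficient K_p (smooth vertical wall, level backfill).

K_p = (1 + sin φ)/(1 − sin φ) = tan²(45° + 30.9°/2) = 3.111.

3.11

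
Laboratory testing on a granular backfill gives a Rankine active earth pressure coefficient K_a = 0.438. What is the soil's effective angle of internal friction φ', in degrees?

K_a = tan²(45° − φ/2) ⇒ 45° − φ/2 = arctan(√0.438) = 33.50°.
φ = 2(45° − 33.50°) = 23.01°.

23.0°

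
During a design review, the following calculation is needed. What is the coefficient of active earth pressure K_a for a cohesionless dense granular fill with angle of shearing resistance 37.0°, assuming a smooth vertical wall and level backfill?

K_a = (1 − sin φ)/(1 + sin φ) = (1 − sin 37.0°)/(1 + sin 37.0°) = 0.2486.

0.249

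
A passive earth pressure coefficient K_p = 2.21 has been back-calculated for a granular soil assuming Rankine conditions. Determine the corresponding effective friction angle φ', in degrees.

22.1°

K_p = (1+sin φ)/(1−sin φ) ⇒ sin φ = (K_p − 1)/(K_p + 1) = 0.3769.
φ = arcsin(0.3769) = 22.14°.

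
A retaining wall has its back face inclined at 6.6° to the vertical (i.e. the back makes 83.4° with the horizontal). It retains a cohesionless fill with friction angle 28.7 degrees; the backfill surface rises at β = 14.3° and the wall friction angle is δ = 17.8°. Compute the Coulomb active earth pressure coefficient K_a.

0.456

K_a = sin²(α+φ) / [sin²α · sin(α−δ) · (1 + √{sin(φ+δ)sin(φ−β) / (sin(α−δ)sin(α+β))})²].
With α = 83.4°, φ = 28.7°, δ = 17.8°, β = 14.3°: K_a = 0.4562.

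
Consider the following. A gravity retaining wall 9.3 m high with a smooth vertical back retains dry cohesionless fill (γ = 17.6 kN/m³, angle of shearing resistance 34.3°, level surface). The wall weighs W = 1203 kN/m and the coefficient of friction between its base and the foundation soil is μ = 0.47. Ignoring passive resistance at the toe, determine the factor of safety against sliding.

K_a = tan²(45° − 34.3°/2) = 0.2792.
P_a = ½K_aγH² = 0.5×0.2792×17.6×9.3² = 212.5 kN/m, acting at H/3 = 3.100 m above the base.
FS_sliding = μW / P_a = 0.47×1203 / 212.5 = 2.661.

2.66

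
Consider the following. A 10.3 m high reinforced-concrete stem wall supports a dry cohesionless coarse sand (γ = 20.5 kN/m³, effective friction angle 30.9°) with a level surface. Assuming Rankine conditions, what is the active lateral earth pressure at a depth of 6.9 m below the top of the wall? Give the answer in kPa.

K_a = (1 − sin φ)/(1 + sin φ) = 0.3214.
σ_h = K_a γ z = 0.3214 × 20.5 × 6.9 = 45.46 kPa.

45.5 kPa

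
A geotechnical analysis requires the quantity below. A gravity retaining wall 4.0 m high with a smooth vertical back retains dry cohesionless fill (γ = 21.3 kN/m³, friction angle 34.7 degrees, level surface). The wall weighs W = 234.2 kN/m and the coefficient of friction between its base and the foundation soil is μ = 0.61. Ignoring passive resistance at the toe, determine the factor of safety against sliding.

K_a = tan²(45° − 34.7°/2) = 0.2745.
P_a = ½K_aγH² = 0.5×0.2745×21.3×4.0² = 46.77 kN/m, acting at H/3 = 1.333 m above the base.
FS_sliding = μW / P_a = 0.61×234.2 / 46.77 = 3.055.

3.05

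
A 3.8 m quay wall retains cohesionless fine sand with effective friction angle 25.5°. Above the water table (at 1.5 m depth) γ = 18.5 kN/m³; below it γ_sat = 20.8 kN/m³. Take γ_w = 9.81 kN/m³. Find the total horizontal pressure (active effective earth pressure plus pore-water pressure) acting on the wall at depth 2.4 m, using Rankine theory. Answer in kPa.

K_a = (1 − sin φ)/(1 + sin φ) = 0.3981.
γ' = 20.8 − 9.81 = 10.99 kN/m³.
Effective vertical stress at 2.4 m: σ'_v = 18.5×1.5 + 10.99×0.900 = 37.64 kPa.
σ'_h = K_a σ'_v = 0.3981 × 37.64 = 14.98 kPa; u = γ_w × 0.900 = 8.829 kPa.
Total σ_h = 14.98 + 8.829 = 23.81 kPa.

23.8 kPa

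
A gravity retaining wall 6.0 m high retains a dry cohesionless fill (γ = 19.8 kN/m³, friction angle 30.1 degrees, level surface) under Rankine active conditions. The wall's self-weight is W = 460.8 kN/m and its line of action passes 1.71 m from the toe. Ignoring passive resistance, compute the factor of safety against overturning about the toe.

3.33

K_a = tan²(45° − 30.1°/2) = 0.3320.
P_a = ½K_aγH² = 0.5×0.3320×19.8×6.0² = 118.3 kN/m, acting at H/3 = 2.000 m above the base.
Overturning moment M_o = P_a × H/3 = 118.3 × 2.000 = 236.6.
Resisting moment M_r = W × 1.71 = 460.8 × 1.71 = 788.0.
FS_overturning = M_r/M_o = 788.0/236.6 = 3.330.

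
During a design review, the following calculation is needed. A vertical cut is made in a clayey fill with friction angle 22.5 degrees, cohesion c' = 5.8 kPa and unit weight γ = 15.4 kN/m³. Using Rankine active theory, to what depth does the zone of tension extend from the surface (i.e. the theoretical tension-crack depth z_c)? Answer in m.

1.13 m

K_a = tan²(45° − 22.5°/2) = 0.4465; √K_a = 0.6682.
The active pressure is zero where K_a γ z = 2c√K_a, so z_c = 2c/(γ√K_a) = 2×5.8/(15.4×0.6682) = 1.127 m.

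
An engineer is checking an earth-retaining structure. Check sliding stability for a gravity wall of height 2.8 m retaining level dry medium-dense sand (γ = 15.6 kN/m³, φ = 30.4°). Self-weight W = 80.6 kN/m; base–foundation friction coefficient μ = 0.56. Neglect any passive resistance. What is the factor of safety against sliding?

2.25

K_a = tan²(45° − 30.4°/2) = 0.3280.
P_a = ½K_aγH² = 0.5×0.3280×15.6×2.8² = 20.06 kN/m, acting at H/3 = 0.9333 m above the base.
FS_sliding = μW / P_a = 0.56×80.6 / 20.06 = 2.250.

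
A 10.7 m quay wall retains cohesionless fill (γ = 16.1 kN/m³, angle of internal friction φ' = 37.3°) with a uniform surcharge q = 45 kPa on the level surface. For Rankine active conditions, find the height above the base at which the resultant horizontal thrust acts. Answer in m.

4.18 m

K_a = 0.2453.
Triangular part P₁ = ½K_aγH² = 226.1 at H/3 = 3.567 m; rectangular part P₂ = K_a q H = 118.1 at H/2 = 5.350 m.
ȳ = (P₁·3.567 + P₂·5.350)/(P₁+P₂) = 4.179 m.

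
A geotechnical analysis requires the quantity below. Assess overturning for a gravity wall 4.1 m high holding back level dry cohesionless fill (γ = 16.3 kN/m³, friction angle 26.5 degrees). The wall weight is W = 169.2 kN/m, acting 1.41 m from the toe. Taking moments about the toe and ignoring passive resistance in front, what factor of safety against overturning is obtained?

3.33

K_a = tan²(45° − 26.5°/2) = 0.3829.
P_a = ½K_aγH² = 0.5×0.3829×16.3×4.1² = 52.46 kN/m, acting at H/3 = 1.367 m above the base.
Overturning moment M_o = P_a × H/3 = 52.46 × 1.367 = 71.70.
Resisting moment M_r = W × 1.41 = 169.2 × 1.41 = 238.6.
FS_overturning = M_r/M_o = 238.6/71.70 = 3.327.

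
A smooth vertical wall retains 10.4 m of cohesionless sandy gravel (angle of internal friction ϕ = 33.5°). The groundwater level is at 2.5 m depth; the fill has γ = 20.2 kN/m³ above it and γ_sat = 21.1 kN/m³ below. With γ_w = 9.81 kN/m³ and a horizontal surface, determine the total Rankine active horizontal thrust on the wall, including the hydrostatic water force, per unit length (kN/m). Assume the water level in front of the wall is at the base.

541 kN/m

K_a = tan²(45° − φ/2) = 0.2887.
γ' = 21.1 − 9.81 = 11.29 kN/m³. Depth below WT = 7.9 m.
σ'_h at WT = K_a γ d_w = 14.58 kPa; at base = 14.58 + K_a γ' × 7.9 = 40.33 kPa.
P₁ (0–2.5 m) = ½×14.58×2.5 = 18.22. P₂ (2.5–10.4 m) = ½(14.58+40.33)×7.9 = 216.9.
P_w = ½ γ_w h₂² = 0.5×9.81×7.9² = 306.1. Total = 18.22+216.9+306.1 = 541.2 kN/m.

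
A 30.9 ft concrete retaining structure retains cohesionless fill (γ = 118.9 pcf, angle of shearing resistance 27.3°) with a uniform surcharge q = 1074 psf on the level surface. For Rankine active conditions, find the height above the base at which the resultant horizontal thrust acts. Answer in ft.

K_a = 0.3711.
Triangular part P₁ = ½K_aγH² = 21070 at H/3 = 10.30 ft; rectangular part P₂ = K_a q H = 12320 at H/2 = 15.45 ft.
ȳ = (P₁·10.30 + P₂·15.45)/(P₁+P₂) = 12.20 ft.

12.2 ft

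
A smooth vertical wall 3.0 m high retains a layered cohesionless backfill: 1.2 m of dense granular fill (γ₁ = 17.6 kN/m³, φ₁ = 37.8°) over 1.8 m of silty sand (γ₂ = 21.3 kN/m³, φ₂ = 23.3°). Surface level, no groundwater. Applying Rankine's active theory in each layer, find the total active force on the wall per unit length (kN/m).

34.5 kN/m

K_a1 = tan²(45°−37.8°/2) = 0.2400; K_a2 = tan²(45°−23.3°/2) = 0.4331.
Layer 1: σ at base = K_a1 γ₁ h₁ = 5.069 kPa; P₁ = ½×5.069×1.2 = 3.041.
Layer 2: σ_v at top = γ₁h₁ = 21.12; σ_h top = K_a2×21.12 = 9.148; σ_h base = K_a2×(21.12+21.3×1.8) = 25.75.
P₂ = ½(9.148+25.75)×1.8 = 31.41. Total P_a = 3.041+31.41 = 34.45 kN/m.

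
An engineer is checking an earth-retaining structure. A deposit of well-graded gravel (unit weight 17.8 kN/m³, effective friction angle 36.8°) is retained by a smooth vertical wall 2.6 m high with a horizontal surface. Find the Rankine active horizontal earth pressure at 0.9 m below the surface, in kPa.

4.02 kPa

K_a = (1 − sin φ)/(1 + sin φ) = 0.2508.
σ_h = K_a γ z = 0.2508 × 17.8 × 0.9 = 4.017 kPa.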